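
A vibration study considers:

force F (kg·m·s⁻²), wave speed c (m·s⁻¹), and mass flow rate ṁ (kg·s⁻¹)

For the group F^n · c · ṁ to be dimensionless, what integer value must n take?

Balance the M exponent: (1)·n from F, plus (0) + (1) = 1 from the rest, must sum to zero.
n + 1 = 0, so n = -1.

-1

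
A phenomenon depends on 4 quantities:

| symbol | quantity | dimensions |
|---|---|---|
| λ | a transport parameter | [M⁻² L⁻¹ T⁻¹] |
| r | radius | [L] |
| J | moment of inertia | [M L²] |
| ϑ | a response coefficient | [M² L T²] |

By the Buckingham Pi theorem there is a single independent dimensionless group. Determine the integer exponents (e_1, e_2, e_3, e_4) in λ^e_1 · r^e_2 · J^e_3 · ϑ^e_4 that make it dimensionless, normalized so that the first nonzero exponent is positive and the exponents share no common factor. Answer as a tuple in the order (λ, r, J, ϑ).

(2, -3, 2, 1)

M: e_1·(-2) + e_2·(0) + e_3·(1) + e_4·(2) = 0
L: e_1·(-1) + e_2·(1) + e_3·(2) + e_4·(1) = 0
T: e_1·(-1) + e_2·(0) + e_3·(0) + e_4·(2) = 0
Solving this homogeneous linear system for the smallest-integer solution (first nonzero entry positive) gives (2, -3, 2, 1).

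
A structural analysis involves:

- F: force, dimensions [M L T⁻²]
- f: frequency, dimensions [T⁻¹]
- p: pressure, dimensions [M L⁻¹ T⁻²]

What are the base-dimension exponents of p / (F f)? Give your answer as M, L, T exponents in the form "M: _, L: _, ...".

Collect each base-dimension exponent across the product:
  M: −(1) − (0) + (1) = 0
  L: −(1) − (0) + (-1) = -2
  T: −(-2) − (-1) + (-2) = 1
So the dimensions are [L⁻² T].

M: 0, L: -2, T: 1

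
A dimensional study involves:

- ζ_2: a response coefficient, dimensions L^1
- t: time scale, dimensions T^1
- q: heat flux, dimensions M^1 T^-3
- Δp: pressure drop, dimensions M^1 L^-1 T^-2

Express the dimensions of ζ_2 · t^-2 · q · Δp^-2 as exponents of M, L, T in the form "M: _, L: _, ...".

Collect each base-dimension exponent across the product:
  M: (0) − 2·(0) + (1) − 2·(1) = -1
  L: (1) − 2·(0) + (0) − 2·(-1) = 3
  T: (0) − 2·(1) + (-3) − 2·(-2) = -1
So the dimensions are [M⁻¹ L³ T⁻¹].

M: -1, L: 3, T: -1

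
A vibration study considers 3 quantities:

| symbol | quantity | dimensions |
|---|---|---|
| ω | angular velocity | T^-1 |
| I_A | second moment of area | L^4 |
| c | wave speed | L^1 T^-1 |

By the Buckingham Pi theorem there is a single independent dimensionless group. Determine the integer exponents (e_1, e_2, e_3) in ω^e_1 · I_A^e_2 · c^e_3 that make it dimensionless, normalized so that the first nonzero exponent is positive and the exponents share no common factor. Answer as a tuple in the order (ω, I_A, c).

L: e_1·(0) + e_2·(4) + e_3·(1) = 0
T: e_1·(-1) + e_2·(0) + e_3·(-1) = 0
Solving this homogeneous linear system for the smallest-integer solution (first nonzero entry positive) gives (4, 1, -4).

(4, 1, -4)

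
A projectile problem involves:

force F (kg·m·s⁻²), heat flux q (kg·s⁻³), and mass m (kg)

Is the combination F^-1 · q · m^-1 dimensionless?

no

Sum the exponent of each base dimension across the product:
  M: −[F]_M + [q]_M − [m]_M = −(1) + (1) − (1) = -1
  L: −[F]_L + [q]_L − [m]_L = −(1) + (0) − (0) = -1
  T: −[F]_T + [q]_T − [m]_T = −(-2) + (-3) − (0) = -1
Net dimensions [M⁻¹ L⁻¹ T⁻¹] ≠ [1] — not dimensionless.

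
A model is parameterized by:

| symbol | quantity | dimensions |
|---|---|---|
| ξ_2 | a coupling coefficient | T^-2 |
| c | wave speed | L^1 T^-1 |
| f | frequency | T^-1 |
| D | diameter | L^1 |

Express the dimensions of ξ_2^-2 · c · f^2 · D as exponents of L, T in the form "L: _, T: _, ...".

Collect each base-dimension exponent across the product:
  L: −2·(0) + (1) + 2·(0) + (1) = 2
  T: −2·(-2) + (-1) + 2·(-1) + (0) = 1
So the dimensions are [L² T].

L: 2, T: 1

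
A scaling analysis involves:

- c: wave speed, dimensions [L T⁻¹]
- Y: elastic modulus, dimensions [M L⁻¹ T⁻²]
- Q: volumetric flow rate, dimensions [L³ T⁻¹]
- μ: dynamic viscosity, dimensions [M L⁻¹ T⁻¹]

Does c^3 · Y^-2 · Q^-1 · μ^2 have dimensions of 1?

yes

Sum the exponent of each base dimension across the product:
  M: 3·[c]_M − 2·[Y]_M − [Q]_M + 2·[μ]_M = 3·(0) − 2·(1) − (0) + 2·(1) = 0
  L: 3·[c]_L − 2·[Y]_L − [Q]_L + 2·[μ]_L = 3·(1) − 2·(-1) − (3) + 2·(-1) = 0
  T: 3·[c]_T − 2·[Y]_T − [Q]_T + 2·[μ]_T = 3·(-1) − 2·(-2) − (-1) + 2·(-1) = 0
All base exponents vanish — dimensionless.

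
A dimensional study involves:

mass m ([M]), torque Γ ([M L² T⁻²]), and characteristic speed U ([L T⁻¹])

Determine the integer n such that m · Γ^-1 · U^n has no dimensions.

2

Balance the L exponent: (1)·n from U, plus (0) − (2) = -2 from the rest, must sum to zero.
n − 2 = 0, so n = 2.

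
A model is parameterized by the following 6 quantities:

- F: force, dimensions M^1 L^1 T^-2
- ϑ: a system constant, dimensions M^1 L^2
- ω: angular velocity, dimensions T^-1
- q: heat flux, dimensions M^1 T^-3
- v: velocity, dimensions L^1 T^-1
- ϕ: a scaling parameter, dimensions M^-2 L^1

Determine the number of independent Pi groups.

There are 6 variables and 3 base dimensions (M, L, T).
The dimension matrix has rank 3.
Independent dimensionless groups: 6 − 3 = 3.

3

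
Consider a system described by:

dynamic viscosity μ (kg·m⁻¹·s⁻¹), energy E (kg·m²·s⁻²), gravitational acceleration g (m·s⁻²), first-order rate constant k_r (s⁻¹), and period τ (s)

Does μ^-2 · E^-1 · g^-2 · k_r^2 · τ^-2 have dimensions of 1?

Sum the exponent of each base dimension across the product:
  M: −2·[μ]_M − [E]_M − 2·[g]_M + 2·[k_r]_M − 2·[τ]_M = −2·(1) − (1) − 2·(0) + 2·(0) − 2·(0) = -3
  L: −2·[μ]_L − [E]_L − 2·[g]_L + 2·[k_r]_L − 2·[τ]_L = −2·(-1) − (2) − 2·(1) + 2·(0) − 2·(0) = -2
  T: −2·[μ]_T − [E]_T − 2·[g]_T + 2·[k_r]_T − 2·[τ]_T = −2·(-1) − (-2) − 2·(-2) + 2·(-1) − 2·(1) = 4
Net dimensions [M⁻³ L⁻² T⁴] ≠ [1] — not dimensionless.

no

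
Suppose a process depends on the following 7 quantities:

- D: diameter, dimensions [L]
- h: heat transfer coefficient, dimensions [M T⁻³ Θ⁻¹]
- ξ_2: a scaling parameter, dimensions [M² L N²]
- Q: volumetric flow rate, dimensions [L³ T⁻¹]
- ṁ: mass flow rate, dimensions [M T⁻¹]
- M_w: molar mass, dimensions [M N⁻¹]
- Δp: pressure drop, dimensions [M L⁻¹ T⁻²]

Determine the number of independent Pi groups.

There are 7 variables and 5 base dimensions (M, L, T, Θ, N).
The dimension matrix has rank 5.
Independent dimensionless groups: 7 − 5 = 2.

2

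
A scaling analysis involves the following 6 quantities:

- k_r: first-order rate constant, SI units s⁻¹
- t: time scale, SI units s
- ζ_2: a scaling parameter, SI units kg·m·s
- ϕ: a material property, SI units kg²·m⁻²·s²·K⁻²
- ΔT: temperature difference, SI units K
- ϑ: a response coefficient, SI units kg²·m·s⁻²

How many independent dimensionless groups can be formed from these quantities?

2

There are 6 variables and 4 base dimensions (M, L, T, Θ).
The dimension matrix has rank 4.
Independent dimensionless groups: 6 − 4 = 2.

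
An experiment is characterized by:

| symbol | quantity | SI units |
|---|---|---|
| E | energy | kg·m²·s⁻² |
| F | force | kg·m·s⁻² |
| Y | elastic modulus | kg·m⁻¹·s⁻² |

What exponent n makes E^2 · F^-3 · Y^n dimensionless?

Balance the M exponent: (1)·n from Y, plus 2·(1) − 3·(1) = -1 from the rest, must sum to zero.
n − 1 = 0, so n = 1.

1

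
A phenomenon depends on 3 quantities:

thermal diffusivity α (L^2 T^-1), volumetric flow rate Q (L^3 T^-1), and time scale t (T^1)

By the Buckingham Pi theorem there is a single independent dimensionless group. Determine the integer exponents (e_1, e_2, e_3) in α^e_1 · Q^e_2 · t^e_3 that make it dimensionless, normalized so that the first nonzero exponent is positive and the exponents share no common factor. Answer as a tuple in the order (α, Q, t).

L: e_1·(2) + e_2·(3) + e_3·(0) = 0
T: e_1·(-1) + e_2·(-1) + e_3·(1) = 0
Solving this homogeneous linear system for the smallest-integer solution (first nonzero entry positive) gives (3, -2, 1).

(3, -2, 1)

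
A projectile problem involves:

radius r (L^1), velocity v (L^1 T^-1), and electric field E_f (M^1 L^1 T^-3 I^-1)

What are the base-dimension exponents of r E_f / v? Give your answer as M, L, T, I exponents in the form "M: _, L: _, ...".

Collect each base-dimension exponent across the product:
  M: (0) − (0) + (1) = 1
  L: (1) − (1) + (1) = 1
  T: (0) − (-1) + (-3) = -2
  I: (0) − (0) + (-1) = -1
So the dimensions are [M L T⁻² I⁻¹].

M: 1, L: 1, T: -2, I: -1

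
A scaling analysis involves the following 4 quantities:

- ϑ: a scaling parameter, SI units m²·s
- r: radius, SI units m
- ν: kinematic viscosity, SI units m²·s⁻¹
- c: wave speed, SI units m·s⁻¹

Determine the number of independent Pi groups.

There are 4 variables and 2 base dimensions (L, T).
The dimension matrix has rank 2.
Independent dimensionless groups: 4 − 2 = 2.

2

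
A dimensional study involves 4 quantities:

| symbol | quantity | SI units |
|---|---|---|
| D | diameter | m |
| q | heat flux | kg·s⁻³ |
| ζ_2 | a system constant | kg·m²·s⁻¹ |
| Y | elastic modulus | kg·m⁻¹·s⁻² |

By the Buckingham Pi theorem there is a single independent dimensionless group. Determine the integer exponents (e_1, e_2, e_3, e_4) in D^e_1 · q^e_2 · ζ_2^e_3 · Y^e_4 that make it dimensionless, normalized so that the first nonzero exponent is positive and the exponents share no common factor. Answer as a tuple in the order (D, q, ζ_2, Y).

M: e_1·(0) + e_2·(1) + e_3·(1) + e_4·(1) = 0
L: e_1·(1) + e_2·(0) + e_3·(2) + e_4·(-1) = 0
T: e_1·(0) + e_2·(-3) + e_3·(-1) + e_4·(-2) = 0
Solving this homogeneous linear system for the smallest-integer solution (first nonzero entry positive) gives (4, -1, -1, 2).

(4, -1, -1, 2)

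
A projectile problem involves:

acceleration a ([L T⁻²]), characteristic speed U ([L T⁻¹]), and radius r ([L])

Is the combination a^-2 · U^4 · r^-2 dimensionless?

Sum the exponent of each base dimension across the product:
  M: −2·[a]_M + 4·[U]_M − 2·[r]_M = −2·(0) + 4·(0) − 2·(0) = 0
  L: −2·[a]_L + 4·[U]_L − 2·[r]_L = −2·(1) + 4·(1) − 2·(1) = 0
  T: −2·[a]_T + 4·[U]_T − 2·[r]_T = −2·(-2) + 4·(-1) − 2·(0) = 0
All base exponents vanish — dimensionless.

yes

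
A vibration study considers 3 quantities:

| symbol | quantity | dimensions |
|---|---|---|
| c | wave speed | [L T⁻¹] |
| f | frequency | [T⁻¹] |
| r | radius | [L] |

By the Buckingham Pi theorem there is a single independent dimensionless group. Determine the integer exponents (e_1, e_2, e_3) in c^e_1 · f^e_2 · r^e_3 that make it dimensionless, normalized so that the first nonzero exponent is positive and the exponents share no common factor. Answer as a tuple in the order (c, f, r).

L: e_1·(1) + e_2·(0) + e_3·(1) = 0
T: e_1·(-1) + e_2·(-1) + e_3·(0) = 0
Solving this homogeneous linear system for the smallest-integer solution (first nonzero entry positive) gives (1, -1, -1).

(1, -1, -1)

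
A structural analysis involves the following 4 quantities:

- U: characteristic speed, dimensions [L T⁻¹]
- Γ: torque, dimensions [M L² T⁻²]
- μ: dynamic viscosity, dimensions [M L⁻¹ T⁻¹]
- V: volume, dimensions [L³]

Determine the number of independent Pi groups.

There are 4 variables and 3 base dimensions (M, L, T).
The dimension matrix has rank 3.
Independent dimensionless groups: 4 − 3 = 1.

1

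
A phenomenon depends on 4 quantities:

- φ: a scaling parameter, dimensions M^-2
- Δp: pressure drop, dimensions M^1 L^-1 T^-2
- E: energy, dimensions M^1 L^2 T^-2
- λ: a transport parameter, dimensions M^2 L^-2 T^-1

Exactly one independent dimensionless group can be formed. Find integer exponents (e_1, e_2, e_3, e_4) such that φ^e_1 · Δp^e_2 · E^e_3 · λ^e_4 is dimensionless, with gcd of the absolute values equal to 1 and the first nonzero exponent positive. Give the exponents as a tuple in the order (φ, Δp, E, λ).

M: e_1·(-2) + e_2·(1) + e_3·(1) + e_4·(2) = 0
L: e_1·(0) + e_2·(-1) + e_3·(2) + e_4·(-2) = 0
T: e_1·(0) + e_2·(-2) + e_3·(-2) + e_4·(-1) = 0
Solving this homogeneous linear system for the smallest-integer solution (first nonzero entry positive) gives (3, -4, 2, 4).

(3, -4, 2, 4)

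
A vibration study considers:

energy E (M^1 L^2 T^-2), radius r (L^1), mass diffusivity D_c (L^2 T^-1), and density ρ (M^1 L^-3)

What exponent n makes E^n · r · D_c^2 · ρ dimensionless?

Balance the M exponent: (1)·n from E, plus (0) + 2·(0) + (1) = 1 from the rest, must sum to zero.
n + 1 = 0, so n = -1.

-1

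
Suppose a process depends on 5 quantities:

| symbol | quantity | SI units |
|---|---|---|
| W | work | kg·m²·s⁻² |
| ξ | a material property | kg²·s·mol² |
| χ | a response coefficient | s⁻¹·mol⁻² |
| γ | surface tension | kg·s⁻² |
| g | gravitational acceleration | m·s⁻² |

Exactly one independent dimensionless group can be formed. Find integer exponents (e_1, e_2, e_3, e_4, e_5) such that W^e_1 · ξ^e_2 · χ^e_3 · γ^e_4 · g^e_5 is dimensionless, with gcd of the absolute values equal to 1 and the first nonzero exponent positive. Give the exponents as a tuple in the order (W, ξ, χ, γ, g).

M: e_1·(1) + e_2·(2) + e_3·(0) + e_4·(1) + e_5·(0) = 0
L: e_1·(2) + e_2·(0) + e_3·(0) + e_4·(0) + e_5·(1) = 0
T: e_1·(-2) + e_2·(1) + e_3·(-1) + e_4·(-2) + e_5·(-2) = 0
N: e_1·(0) + e_2·(2) + e_3·(-2) + e_4·(0) + e_5·(0) = 0
Solving this homogeneous linear system for the smallest-integer solution (first nonzero entry positive) gives (1, -1, -1, 1, -2).

(1, -1, -1, 1, -2)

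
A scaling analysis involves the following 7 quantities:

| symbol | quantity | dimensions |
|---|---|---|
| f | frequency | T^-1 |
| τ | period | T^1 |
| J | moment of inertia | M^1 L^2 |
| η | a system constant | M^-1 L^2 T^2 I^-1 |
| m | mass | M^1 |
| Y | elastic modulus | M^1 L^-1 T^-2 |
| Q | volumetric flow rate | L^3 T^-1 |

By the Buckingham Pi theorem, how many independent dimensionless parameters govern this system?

There are 7 variables and 4 base dimensions (M, L, T, I).
The dimension matrix has rank 4.
Independent dimensionless groups: 7 − 4 = 3.

3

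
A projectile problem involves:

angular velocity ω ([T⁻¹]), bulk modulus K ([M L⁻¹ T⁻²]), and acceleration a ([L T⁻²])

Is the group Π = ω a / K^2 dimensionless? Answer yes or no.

no

Sum the exponent of each base dimension across the product:
  M: [ω]_M − 2·[K]_M + [a]_M = (0) − 2·(1) + (0) = -2
  L: [ω]_L − 2·[K]_L + [a]_L = (0) − 2·(-1) + (1) = 3
  T: [ω]_T − 2·[K]_T + [a]_T = (-1) − 2·(-2) + (-2) = 1
Net dimensions [M⁻² L³ T] ≠ [1] — not dimensionless.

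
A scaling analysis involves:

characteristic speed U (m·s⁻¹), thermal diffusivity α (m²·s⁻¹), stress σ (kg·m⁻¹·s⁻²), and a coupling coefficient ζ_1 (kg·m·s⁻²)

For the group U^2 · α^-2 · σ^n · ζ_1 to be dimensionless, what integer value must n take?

-1

Balance the M exponent: (1)·n from σ, plus 2·(0) − 2·(0) + (1) = 1 from the rest, must sum to zero.
n + 1 = 0, so n = -1.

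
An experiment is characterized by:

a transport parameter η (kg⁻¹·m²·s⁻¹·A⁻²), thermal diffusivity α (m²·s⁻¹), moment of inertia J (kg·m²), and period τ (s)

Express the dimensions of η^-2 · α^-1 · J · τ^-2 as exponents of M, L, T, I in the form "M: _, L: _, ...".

Collect each base-dimension exponent across the product:
  M: −2·(-1) − (0) + (1) − 2·(0) = 3
  L: −2·(2) − (2) + (2) − 2·(0) = -4
  T: −2·(-1) − (-1) + (0) − 2·(1) = 1
  I: −2·(-2) − (0) + (0) − 2·(0) = 4
So the dimensions are [M³ L⁻⁴ T I⁴].

M: 3, L: -4, T: 1, I: 4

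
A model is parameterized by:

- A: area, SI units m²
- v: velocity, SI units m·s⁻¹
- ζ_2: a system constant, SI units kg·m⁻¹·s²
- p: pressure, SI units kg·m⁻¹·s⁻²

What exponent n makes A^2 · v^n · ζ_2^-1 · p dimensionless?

Balance the L exponent: (1)·n from v, plus 2·(2) − (-1) + (-1) = 4 from the rest, must sum to zero.
n + 4 = 0, so n = -4.

-4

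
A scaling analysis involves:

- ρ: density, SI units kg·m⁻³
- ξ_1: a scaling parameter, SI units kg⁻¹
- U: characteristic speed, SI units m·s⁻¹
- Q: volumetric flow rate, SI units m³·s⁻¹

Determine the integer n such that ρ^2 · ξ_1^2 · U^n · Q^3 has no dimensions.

-3

Balance the L exponent: (1)·n from U, plus 2·(-3) + 2·(0) + 3·(3) = 3 from the rest, must sum to zero.
n + 3 = 0, so n = -3.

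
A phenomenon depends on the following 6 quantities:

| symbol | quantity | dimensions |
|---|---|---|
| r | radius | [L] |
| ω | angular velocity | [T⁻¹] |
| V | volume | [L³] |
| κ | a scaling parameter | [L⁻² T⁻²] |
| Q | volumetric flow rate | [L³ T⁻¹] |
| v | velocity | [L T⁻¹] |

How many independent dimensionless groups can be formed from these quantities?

There are 6 variables and 2 base dimensions (L, T).
The dimension matrix has rank 2.
Independent dimensionless groups: 6 − 2 = 4.

4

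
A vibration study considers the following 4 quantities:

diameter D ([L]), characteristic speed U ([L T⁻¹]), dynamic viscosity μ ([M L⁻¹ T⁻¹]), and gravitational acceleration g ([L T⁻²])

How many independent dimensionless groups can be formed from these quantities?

1

There are 4 variables and 3 base dimensions (M, L, T).
The dimension matrix has rank 3.
Independent dimensionless groups: 4 − 3 = 1.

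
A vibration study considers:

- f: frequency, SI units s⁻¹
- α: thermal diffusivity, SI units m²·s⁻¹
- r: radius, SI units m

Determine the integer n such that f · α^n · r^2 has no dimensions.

Balance the L exponent: (2)·n from α, plus (0) + 2·(1) = 2 from the rest, must sum to zero.
2n + 2 = 0, so n = -1.

-1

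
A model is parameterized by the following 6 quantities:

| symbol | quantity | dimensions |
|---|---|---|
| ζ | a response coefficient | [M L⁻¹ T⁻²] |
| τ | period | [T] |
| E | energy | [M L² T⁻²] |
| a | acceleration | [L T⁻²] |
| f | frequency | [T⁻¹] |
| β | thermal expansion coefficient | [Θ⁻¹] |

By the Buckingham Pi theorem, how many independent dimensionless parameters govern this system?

2

There are 6 variables and 4 base dimensions (M, L, T, Θ).
The dimension matrix has rank 4.
Independent dimensionless groups: 6 − 4 = 2.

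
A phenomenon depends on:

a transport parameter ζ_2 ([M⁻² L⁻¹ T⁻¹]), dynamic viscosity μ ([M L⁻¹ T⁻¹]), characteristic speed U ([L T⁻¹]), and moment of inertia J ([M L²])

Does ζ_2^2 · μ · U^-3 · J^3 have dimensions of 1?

Sum the exponent of each base dimension across the product:
  M: 2·[ζ_2]_M + [μ]_M − 3·[U]_M + 3·[J]_M = 2·(-2) + (1) − 3·(0) + 3·(1) = 0
  L: 2·[ζ_2]_L + [μ]_L − 3·[U]_L + 3·[J]_L = 2·(-1) + (-1) − 3·(1) + 3·(2) = 0
  T: 2·[ζ_2]_T + [μ]_T − 3·[U]_T + 3·[J]_T = 2·(-1) + (-1) − 3·(-1) + 3·(0) = 0
All base exponents vanish — dimensionless.

yes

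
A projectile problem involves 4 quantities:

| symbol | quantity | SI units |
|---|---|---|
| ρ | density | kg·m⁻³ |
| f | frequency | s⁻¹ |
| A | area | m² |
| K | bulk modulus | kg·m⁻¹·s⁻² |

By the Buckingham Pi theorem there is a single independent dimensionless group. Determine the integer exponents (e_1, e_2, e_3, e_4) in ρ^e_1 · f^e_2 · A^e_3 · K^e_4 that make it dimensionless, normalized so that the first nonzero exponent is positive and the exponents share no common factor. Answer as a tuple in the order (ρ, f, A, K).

M: e_1·(1) + e_2·(0) + e_3·(0) + e_4·(1) = 0
L: e_1·(-3) + e_2·(0) + e_3·(2) + e_4·(-1) = 0
T: e_1·(0) + e_2·(-1) + e_3·(0) + e_4·(-2) = 0
Solving this homogeneous linear system for the smallest-integer solution (first nonzero entry positive) gives (1, 2, 1, -1).

(1, 2, 1, -1)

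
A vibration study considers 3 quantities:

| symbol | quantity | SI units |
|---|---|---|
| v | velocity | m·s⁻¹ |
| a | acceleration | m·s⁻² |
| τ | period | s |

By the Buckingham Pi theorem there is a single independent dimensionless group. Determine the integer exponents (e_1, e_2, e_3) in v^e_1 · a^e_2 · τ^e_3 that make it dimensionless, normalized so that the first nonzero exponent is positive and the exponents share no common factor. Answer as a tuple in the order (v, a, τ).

(1, -1, -1)

L: e_1·(1) + e_2·(1) + e_3·(0) = 0
T: e_1·(-1) + e_2·(-2) + e_3·(1) = 0
Solving this homogeneous linear system for the smallest-integer solution (first nonzero entry positive) gives (1, -1, -1).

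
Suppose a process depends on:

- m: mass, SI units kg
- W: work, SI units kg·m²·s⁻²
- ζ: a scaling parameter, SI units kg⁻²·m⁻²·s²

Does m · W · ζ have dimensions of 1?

yes

Sum the exponent of each base dimension across the product:
  M: [m]_M + [W]_M + [ζ]_M = (1) + (1) + (-2) = 0
  L: [m]_L + [W]_L + [ζ]_L = (0) + (2) + (-2) = 0
  T: [m]_T + [W]_T + [ζ]_T = (0) + (-2) + (2) = 0
All base exponents vanish — dimensionless.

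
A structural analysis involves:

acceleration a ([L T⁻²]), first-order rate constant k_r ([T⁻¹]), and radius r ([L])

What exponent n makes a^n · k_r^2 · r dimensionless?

-1

Balance the L exponent: (1)·n from a, plus 2·(0) + (1) = 1 from the rest, must sum to zero.
n + 1 = 0, so n = -1.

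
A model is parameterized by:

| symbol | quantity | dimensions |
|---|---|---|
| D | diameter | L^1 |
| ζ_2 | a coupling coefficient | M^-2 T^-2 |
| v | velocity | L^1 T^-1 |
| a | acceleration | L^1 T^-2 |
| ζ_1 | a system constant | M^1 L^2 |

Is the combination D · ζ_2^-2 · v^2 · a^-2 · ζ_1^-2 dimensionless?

Sum the exponent of each base dimension across the product:
  M: [D]_M − 2·[ζ_2]_M + 2·[v]_M − 2·[a]_M − 2·[ζ_1]_M = (0) − 2·(-2) + 2·(0) − 2·(0) − 2·(1) = 2
  L: [D]_L − 2·[ζ_2]_L + 2·[v]_L − 2·[a]_L − 2·[ζ_1]_L = (1) − 2·(0) + 2·(1) − 2·(1) − 2·(2) = -3
  T: [D]_T − 2·[ζ_2]_T + 2·[v]_T − 2·[a]_T − 2·[ζ_1]_T = (0) − 2·(-2) + 2·(-1) − 2·(-2) − 2·(0) = 6
Net dimensions [M² L⁻³ T⁶] ≠ [1] — not dimensionless.

no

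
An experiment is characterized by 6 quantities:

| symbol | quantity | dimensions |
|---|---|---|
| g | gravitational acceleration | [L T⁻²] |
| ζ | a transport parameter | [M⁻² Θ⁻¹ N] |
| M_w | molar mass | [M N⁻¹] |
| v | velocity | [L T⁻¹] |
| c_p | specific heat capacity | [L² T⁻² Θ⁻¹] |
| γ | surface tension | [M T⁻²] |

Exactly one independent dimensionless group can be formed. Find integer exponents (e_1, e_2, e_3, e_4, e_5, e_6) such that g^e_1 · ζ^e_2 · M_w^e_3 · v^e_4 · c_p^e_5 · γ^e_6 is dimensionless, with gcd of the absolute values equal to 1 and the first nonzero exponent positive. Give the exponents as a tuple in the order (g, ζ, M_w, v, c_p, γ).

(2, -1, -1, -4, 1, -1)

M: e_1·(0) + e_2·(-2) + e_3·(1) + e_4·(0) + e_5·(0) + e_6·(1) = 0
L: e_1·(1) + e_2·(0) + e_3·(0) + e_4·(1) + e_5·(2) + e_6·(0) = 0
T: e_1·(-2) + e_2·(0) + e_3·(0) + e_4·(-1) + e_5·(-2) + e_6·(-2) = 0
Θ: e_1·(0) + e_2·(-1) + e_3·(0) + e_4·(0) + e_5·(-1) + e_6·(0) = 0
N: e_1·(0) + e_2·(1) + e_3·(-1) + e_4·(0) + e_5·(0) + e_6·(0) = 0
Solving this homogeneous linear system for the smallest-integer solution (first nonzero entry positive) gives (2, -1, -1, -4, 1, -1).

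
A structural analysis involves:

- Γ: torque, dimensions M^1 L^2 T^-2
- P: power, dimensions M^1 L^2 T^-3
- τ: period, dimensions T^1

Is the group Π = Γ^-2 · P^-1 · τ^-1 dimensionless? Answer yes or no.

Sum the exponent of each base dimension across the product:
  M: −2·[Γ]_M − [P]_M − [τ]_M = −2·(1) − (1) − (0) = -3
  L: −2·[Γ]_L − [P]_L − [τ]_L = −2·(2) − (2) − (0) = -6
  T: −2·[Γ]_T − [P]_T − [τ]_T = −2·(-2) − (-3) − (1) = 6
Net dimensions [M⁻³ L⁻⁶ T⁶] ≠ [1] — not dimensionless.

no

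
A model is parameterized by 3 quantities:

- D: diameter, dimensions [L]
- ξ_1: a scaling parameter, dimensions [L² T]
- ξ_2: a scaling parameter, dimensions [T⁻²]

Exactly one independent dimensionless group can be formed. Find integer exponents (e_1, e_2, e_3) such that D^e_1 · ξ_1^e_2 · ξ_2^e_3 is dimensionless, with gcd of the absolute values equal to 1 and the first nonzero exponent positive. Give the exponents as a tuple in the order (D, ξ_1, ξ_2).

(4, -2, -1)

L: e_1·(1) + e_2·(2) + e_3·(0) = 0
T: e_1·(0) + e_2·(1) + e_3·(-2) = 0
Solving this homogeneous linear system for the smallest-integer solution (first nonzero entry positive) gives (4, -2, -1).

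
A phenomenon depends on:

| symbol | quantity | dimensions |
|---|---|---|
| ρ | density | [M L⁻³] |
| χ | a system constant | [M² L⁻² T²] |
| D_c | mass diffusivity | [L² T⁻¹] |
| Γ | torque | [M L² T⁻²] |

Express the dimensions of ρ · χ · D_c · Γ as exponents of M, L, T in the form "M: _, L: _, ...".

Collect each base-dimension exponent across the product:
  M: (1) + (2) + (0) + (1) = 4
  L: (-3) + (-2) + (2) + (2) = -1
  T: (0) + (2) + (-1) + (-2) = -1
So the dimensions are [M⁴ L⁻¹ T⁻¹].

M: 4, L: -1, T: -1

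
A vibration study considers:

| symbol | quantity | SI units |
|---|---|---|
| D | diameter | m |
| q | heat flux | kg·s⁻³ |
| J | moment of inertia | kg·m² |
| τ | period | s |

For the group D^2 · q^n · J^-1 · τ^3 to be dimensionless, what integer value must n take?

Balance the M exponent: (1)·n from q, plus 2·(0) − (1) + 3·(0) = -1 from the rest, must sum to zero.
n − 1 = 0, so n = 1.

1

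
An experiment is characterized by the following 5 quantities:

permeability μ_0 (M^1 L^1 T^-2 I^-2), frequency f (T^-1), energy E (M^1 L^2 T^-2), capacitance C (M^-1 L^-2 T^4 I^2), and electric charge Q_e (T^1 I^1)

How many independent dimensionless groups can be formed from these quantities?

There are 5 variables and 4 base dimensions (M, L, T, I).
The dimension matrix has rank 4.
Independent dimensionless groups: 5 − 4 = 1.

1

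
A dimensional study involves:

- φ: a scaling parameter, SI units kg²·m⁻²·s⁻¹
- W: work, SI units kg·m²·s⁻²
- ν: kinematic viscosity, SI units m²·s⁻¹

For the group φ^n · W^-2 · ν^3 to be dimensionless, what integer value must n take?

Balance the M exponent: (2)·n from φ, plus −2·(1) + 3·(0) = -2 from the rest, must sum to zero.
2n − 2 = 0, so n = 1.

1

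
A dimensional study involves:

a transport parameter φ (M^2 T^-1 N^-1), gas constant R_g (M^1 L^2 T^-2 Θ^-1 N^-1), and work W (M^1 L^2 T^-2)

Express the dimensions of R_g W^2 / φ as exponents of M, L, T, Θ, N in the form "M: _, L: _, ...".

M: 1, L: 6, T: -5, Θ: -1, N: 0

Collect each base-dimension exponent across the product:
  M: −(2) + (1) + 2·(1) = 1
  L: −(0) + (2) + 2·(2) = 6
  T: −(-1) + (-2) + 2·(-2) = -5
  Θ: −(0) + (-1) + 2·(0) = -1
  N: −(-1) + (-1) + 2·(0) = 0
So the dimensions are [M L⁶ T⁻⁵ Θ⁻¹].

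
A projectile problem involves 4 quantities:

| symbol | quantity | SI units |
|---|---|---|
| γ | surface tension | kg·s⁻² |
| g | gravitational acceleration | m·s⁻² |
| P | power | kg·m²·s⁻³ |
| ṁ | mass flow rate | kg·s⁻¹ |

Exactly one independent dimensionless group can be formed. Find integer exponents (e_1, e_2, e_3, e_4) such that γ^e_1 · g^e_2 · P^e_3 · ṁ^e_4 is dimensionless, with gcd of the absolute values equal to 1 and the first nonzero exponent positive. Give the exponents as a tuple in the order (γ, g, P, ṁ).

M: e_1·(1) + e_2·(0) + e_3·(1) + e_4·(1) = 0
L: e_1·(0) + e_2·(1) + e_3·(2) + e_4·(0) = 0
T: e_1·(-2) + e_2·(-2) + e_3·(-3) + e_4·(-1) = 0
Solving this homogeneous linear system for the smallest-integer solution (first nonzero entry positive) gives (2, -2, 1, -3).

(2, -2, 1, -3)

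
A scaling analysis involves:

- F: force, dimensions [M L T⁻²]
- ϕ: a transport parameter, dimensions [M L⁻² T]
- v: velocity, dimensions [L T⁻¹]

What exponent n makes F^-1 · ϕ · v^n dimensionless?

Balance the L exponent: (1)·n from v, plus −(1) + (-2) = -3 from the rest, must sum to zero.
n − 3 = 0, so n = 3.

3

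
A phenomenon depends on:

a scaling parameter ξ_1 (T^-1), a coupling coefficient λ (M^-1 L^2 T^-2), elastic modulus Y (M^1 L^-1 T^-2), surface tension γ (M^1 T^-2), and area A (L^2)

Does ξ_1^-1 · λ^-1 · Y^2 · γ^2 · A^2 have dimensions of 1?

no

Sum the exponent of each base dimension across the product:
  M: −[ξ_1]_M − [λ]_M + 2·[Y]_M + 2·[γ]_M + 2·[A]_M = −(0) − (-1) + 2·(1) + 2·(1) + 2·(0) = 5
  L: −[ξ_1]_L − [λ]_L + 2·[Y]_L + 2·[γ]_L + 2·[A]_L = −(0) − (2) + 2·(-1) + 2·(0) + 2·(2) = 0
  T: −[ξ_1]_T − [λ]_T + 2·[Y]_T + 2·[γ]_T + 2·[A]_T = −(-1) − (-2) + 2·(-2) + 2·(-2) + 2·(0) = -5
Net dimensions [M⁵ T⁻⁵] ≠ [1] — not dimensionless.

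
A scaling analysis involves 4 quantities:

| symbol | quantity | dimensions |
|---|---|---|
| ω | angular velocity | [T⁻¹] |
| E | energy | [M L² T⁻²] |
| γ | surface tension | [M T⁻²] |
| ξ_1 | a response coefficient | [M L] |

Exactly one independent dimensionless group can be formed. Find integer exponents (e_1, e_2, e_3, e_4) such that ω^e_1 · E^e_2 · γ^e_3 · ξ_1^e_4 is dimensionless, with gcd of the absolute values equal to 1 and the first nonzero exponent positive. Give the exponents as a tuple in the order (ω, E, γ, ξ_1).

(4, -1, -1, 2)

M: e_1·(0) + e_2·(1) + e_3·(1) + e_4·(1) = 0
L: e_1·(0) + e_2·(2) + e_3·(0) + e_4·(1) = 0
T: e_1·(-1) + e_2·(-2) + e_3·(-2) + e_4·(0) = 0
Solving this homogeneous linear system for the smallest-integer solution (first nonzero entry positive) gives (4, -1, -1, 2).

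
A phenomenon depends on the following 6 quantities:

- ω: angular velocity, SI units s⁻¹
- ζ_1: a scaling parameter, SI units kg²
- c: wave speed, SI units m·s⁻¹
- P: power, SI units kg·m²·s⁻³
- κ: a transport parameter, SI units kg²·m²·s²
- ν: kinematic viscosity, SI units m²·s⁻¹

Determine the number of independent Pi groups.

3

There are 6 variables and 3 base dimensions (M, L, T).
The dimension matrix has rank 3.
Independent dimensionless groups: 6 − 3 = 3.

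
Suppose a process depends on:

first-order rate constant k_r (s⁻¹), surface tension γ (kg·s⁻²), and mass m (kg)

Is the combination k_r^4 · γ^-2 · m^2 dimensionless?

yes

Sum the exponent of each base dimension across the product:
  M: 4·[k_r]_M − 2·[γ]_M + 2·[m]_M = 4·(0) − 2·(1) + 2·(1) = 0
  L: 4·[k_r]_L − 2·[γ]_L + 2·[m]_L = 4·(0) − 2·(0) + 2·(0) = 0
  T: 4·[k_r]_T − 2·[γ]_T + 2·[m]_T = 4·(-1) − 2·(-2) + 2·(0) = 0
All base exponents vanish — dimensionless.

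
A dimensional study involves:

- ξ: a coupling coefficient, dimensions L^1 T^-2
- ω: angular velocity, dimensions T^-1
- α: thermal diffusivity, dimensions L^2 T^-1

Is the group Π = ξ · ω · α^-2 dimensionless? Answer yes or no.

no

Sum the exponent of each base dimension across the product:
  L: [ξ]_L + [ω]_L − 2·[α]_L = (1) + (0) − 2·(2) = -3
  T: [ξ]_T + [ω]_T − 2·[α]_T = (-2) + (-1) − 2·(-1) = -1
Net dimensions [L⁻³ T⁻¹] ≠ [1] — not dimensionless.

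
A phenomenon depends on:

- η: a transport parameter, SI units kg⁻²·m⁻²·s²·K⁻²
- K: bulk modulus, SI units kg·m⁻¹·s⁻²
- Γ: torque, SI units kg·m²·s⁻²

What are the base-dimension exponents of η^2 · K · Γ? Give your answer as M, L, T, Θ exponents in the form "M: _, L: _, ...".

Collect each base-dimension exponent across the product:
  M: 2·(-2) + (1) + (1) = -2
  L: 2·(-2) + (-1) + (2) = -3
  T: 2·(2) + (-2) + (-2) = 0
  Θ: 2·(-2) + (0) + (0) = -4
So the dimensions are [M⁻² L⁻³ Θ⁻⁴].

M: -2, L: -3, T: 0, Θ: -4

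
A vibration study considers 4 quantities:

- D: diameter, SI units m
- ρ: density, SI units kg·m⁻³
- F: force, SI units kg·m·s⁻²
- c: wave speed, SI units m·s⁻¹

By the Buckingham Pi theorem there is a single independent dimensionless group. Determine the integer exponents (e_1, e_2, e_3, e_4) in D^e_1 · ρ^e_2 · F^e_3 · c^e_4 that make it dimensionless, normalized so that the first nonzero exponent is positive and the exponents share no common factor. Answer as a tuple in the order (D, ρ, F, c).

M: e_1·(0) + e_2·(1) + e_3·(1) + e_4·(0) = 0
L: e_1·(1) + e_2·(-3) + e_3·(1) + e_4·(1) = 0
T: e_1·(0) + e_2·(0) + e_3·(-2) + e_4·(-1) = 0
Solving this homogeneous linear system for the smallest-integer solution (first nonzero entry positive) gives (2, 1, -1, 2).

(2, 1, -1, 2)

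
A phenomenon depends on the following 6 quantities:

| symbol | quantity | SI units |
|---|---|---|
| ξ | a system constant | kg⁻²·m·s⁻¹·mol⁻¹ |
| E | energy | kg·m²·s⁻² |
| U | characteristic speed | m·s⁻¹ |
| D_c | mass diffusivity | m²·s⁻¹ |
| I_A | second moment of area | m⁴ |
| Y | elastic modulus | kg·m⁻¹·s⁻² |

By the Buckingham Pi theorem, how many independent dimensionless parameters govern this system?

There are 6 variables and 4 base dimensions (M, L, T, N).
The dimension matrix has rank 4.
Independent dimensionless groups: 6 − 4 = 2.

2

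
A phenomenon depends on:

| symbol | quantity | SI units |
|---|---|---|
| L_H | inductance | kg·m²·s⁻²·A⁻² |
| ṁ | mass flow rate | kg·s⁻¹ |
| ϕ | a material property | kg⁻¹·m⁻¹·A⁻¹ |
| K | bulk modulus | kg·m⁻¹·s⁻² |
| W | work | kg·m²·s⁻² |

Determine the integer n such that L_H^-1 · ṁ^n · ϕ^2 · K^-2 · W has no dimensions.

Balance the M exponent: (1)·n from ṁ, plus −(1) + 2·(-1) − 2·(1) + (1) = -4 from the rest, must sum to zero.
n − 4 = 0, so n = 4.

4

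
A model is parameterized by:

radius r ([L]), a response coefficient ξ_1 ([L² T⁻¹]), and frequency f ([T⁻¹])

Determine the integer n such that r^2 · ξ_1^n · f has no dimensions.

-1

Balance the L exponent: (2)·n from ξ_1, plus 2·(1) + (0) = 2 from the rest, must sum to zero.
2n + 2 = 0, so n = -1.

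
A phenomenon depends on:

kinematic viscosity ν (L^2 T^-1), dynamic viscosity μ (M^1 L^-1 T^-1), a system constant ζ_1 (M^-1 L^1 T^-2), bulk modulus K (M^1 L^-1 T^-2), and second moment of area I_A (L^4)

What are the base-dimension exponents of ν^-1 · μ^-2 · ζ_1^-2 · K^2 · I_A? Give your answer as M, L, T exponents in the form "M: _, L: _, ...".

Collect each base-dimension exponent across the product:
  M: −(0) − 2·(1) − 2·(-1) + 2·(1) + (0) = 2
  L: −(2) − 2·(-1) − 2·(1) + 2·(-1) + (4) = 0
  T: −(-1) − 2·(-1) − 2·(-2) + 2·(-2) + (0) = 3
So the dimensions are [M² T³].

M: 2, L: 0, T: 3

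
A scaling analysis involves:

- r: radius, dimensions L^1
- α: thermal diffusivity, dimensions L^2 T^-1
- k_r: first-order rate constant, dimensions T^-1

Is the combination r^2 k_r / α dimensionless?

Sum the exponent of each base dimension across the product:
  M: 2·[r]_M − [α]_M + [k_r]_M = 2·(0) − (0) + (0) = 0
  L: 2·[r]_L − [α]_L + [k_r]_L = 2·(1) − (2) + (0) = 0
  T: 2·[r]_T − [α]_T + [k_r]_T = 2·(0) − (-1) + (-1) = 0
All base exponents vanish — dimensionless.

yes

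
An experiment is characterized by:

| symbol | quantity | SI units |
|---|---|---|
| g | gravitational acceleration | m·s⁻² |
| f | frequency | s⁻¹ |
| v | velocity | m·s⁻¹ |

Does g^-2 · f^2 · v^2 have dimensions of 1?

yes

Sum the exponent of each base dimension across the product:
  M: −2·[g]_M + 2·[f]_M + 2·[v]_M = −2·(0) + 2·(0) + 2·(0) = 0
  L: −2·[g]_L + 2·[f]_L + 2·[v]_L = −2·(1) + 2·(0) + 2·(1) = 0
  T: −2·[g]_T + 2·[f]_T + 2·[v]_T = −2·(-2) + 2·(-1) + 2·(-1) = 0
All base exponents vanish — dimensionless.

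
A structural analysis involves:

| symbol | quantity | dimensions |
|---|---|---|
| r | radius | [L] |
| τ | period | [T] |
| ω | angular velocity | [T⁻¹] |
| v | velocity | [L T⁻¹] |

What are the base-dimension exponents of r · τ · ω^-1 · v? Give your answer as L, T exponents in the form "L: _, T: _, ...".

L: 2, T: 1

Collect each base-dimension exponent across the product:
  L: (1) + (0) − (0) + (1) = 2
  T: (0) + (1) − (-1) + (-1) = 1
So the dimensions are [L² T].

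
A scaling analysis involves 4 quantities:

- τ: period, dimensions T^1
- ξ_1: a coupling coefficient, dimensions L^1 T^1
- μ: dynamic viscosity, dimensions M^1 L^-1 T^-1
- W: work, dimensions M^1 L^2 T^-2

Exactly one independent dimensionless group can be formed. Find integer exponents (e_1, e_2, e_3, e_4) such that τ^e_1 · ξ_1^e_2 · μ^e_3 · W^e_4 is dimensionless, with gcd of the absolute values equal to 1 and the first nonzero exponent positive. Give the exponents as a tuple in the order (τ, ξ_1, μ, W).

M: e_1·(0) + e_2·(0) + e_3·(1) + e_4·(1) = 0
L: e_1·(0) + e_2·(1) + e_3·(-1) + e_4·(2) = 0
T: e_1·(1) + e_2·(1) + e_3·(-1) + e_4·(-2) = 0
Solving this homogeneous linear system for the smallest-integer solution (first nonzero entry positive) gives (4, -3, -1, 1).

(4, -3, -1, 1)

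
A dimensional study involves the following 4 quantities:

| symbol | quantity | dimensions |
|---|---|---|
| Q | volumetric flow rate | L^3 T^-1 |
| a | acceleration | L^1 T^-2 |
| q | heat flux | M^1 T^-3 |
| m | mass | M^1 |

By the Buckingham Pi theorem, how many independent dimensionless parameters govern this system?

1

There are 4 variables and 3 base dimensions (M, L, T).
The dimension matrix has rank 3.
Independent dimensionless groups: 4 − 3 = 1.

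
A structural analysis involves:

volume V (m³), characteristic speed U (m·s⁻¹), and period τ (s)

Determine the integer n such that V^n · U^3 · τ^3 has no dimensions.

Balance the L exponent: (3)·n from V, plus 3·(1) + 3·(0) = 3 from the rest, must sum to zero.
3n + 3 = 0, so n = -1.

-1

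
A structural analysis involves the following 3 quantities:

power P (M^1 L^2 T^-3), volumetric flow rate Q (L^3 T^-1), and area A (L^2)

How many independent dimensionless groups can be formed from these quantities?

There are 3 variables and 3 base dimensions (M, L, T).
The dimension matrix has rank 3.
Independent dimensionless groups: 3 − 3 = 0.

0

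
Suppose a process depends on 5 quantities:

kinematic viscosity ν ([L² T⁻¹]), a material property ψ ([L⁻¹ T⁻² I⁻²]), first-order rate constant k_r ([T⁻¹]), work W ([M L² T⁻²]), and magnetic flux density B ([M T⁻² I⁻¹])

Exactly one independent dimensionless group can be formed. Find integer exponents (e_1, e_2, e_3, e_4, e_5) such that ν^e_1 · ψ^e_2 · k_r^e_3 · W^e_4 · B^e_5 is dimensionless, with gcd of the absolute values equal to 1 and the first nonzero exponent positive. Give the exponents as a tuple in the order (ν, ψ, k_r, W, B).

(3, -2, 1, -4, 4)

M: e_1·(0) + e_2·(0) + e_3·(0) + e_4·(1) + e_5·(1) = 0
L: e_1·(2) + e_2·(-1) + e_3·(0) + e_4·(2) + e_5·(0) = 0
T: e_1·(-1) + e_2·(-2) + e_3·(-1) + e_4·(-2) + e_5·(-2) = 0
I: e_1·(0) + e_2·(-2) + e_3·(0) + e_4·(0) + e_5·(-1) = 0
Solving this homogeneous linear system for the smallest-integer solution (first nonzero entry positive) gives (3, -2, 1, -4, 4).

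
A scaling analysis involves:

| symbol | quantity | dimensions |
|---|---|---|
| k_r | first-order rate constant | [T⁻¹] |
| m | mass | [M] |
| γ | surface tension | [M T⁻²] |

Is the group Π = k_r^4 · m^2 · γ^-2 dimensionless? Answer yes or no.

Sum the exponent of each base dimension across the product:
  M: 4·[k_r]_M + 2·[m]_M − 2·[γ]_M = 4·(0) + 2·(1) − 2·(1) = 0
  L: 4·[k_r]_L + 2·[m]_L − 2·[γ]_L = 4·(0) + 2·(0) − 2·(0) = 0
  T: 4·[k_r]_T + 2·[m]_T − 2·[γ]_T = 4·(-1) + 2·(0) − 2·(-2) = 0
All base exponents vanish — dimensionless.

yes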